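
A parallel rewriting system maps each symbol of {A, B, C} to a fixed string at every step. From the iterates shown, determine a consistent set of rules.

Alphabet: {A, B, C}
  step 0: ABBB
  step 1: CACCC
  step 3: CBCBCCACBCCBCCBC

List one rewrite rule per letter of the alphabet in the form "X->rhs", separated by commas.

  step 0 ⇒ step 1: ABBB ⇒ CA·C·C·C
    A ↦ CA
    B ↦ C
    C ↦ BC  (constrained at step 1)

A->CA, B->C, C->BC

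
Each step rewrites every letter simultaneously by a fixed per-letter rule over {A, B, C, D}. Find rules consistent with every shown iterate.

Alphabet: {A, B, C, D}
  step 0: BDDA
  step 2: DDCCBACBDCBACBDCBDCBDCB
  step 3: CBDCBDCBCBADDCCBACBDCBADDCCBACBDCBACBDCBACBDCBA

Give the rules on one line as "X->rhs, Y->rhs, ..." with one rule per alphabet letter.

A->DDC, B->A, C->CB, D->CBD

  step 2 ⇒ step 3: DDCCBACBDCBACBDCBDCBDCB ⇒ CBD·CBD·CB·CB·A·DDC·CB·A·CBD·CB·A·DDC·CB·A·CBD·CB·A·CBD·CB·A·CBD·CB·A
    A ↦ DDC
    B ↦ A
    C ↦ CB
    D ↦ CBD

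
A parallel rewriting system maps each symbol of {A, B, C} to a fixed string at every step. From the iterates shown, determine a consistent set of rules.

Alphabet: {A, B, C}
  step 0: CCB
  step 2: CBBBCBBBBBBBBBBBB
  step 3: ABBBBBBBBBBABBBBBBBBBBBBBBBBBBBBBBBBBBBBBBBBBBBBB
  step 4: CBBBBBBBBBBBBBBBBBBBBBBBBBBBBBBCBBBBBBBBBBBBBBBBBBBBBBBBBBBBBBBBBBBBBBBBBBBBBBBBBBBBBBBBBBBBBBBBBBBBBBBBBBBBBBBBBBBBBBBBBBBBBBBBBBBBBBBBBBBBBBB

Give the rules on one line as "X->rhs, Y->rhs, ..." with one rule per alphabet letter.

  step 3 ⇒ step 4: ABBBBBBBBBBABBBBBBBBBBBBBBBBBBBBBBBBBBBBBBBBBBBBB ⇒ C·BBB·BBB·BBB·BBB·BBB·BBB·BBB·BBB·BBB·BBB·C·BBB·BBB·BBB·BBB·BBB·BBB·BBB·BBB·BBB·BBB·BBB·BBB·BBB·BBB·BBB·BBB·BBB·BBB·BBB·BBB·BBB·BBB·BBB·BBB·BBB·BBB·BBB·BBB·BBB·BBB·BBB·BBB·BBB·BBB·BBB·BBB·BBB
    A ↦ C
    B ↦ BBB
  step 2 ⇒ step 3: CBBBCBBBBBBBBBBBB ⇒ AB·BBB·BBB·BBB·AB·BBB·BBB·BBB·BBB·BBB·BBB·BBB·BBB·BBB·BBB·BBB·BBB
    C ↦ AB

A->C, B->BBB, C->AB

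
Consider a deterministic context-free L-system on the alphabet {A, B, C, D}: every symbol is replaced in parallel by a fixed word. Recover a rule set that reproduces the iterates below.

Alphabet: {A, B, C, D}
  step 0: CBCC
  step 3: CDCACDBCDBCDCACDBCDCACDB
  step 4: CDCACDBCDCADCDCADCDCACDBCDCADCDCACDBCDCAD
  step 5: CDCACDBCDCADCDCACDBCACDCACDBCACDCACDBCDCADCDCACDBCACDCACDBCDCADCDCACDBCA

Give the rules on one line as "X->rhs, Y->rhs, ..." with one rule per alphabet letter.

A->B, B->D, C->CD, D->CA

  step 4 ⇒ step 5: CDCACDBCDCADCDCADCDCACDBCDCADCDCACDBCDCAD ⇒ CD·CA·CD·B·CD·CA·D·CD·CA·CD·B·CA·CD·CA·CD·B·CA·CD·CA·CD·B·CD·CA·D·CD·CA·CD·B·CA·CD·CA·CD·B·CD·CA·D·CD·CA·CD·B·CA
    A ↦ B
    B ↦ D
    C ↦ CD
    D ↦ CA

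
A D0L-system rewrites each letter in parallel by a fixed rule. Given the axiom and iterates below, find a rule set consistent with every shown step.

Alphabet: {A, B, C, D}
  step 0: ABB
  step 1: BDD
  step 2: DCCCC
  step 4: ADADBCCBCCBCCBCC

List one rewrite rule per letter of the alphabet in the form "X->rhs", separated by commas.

A->B, B->D, C->AD, D->CC

  step 1 ⇒ step 2: BDD ⇒ D·CC·CC
    B ↦ D
    D ↦ CC
  step 0 ⇒ step 1: ABB ⇒ B·D·D
    A ↦ B
    C ↦ AD  (constrained at step 2)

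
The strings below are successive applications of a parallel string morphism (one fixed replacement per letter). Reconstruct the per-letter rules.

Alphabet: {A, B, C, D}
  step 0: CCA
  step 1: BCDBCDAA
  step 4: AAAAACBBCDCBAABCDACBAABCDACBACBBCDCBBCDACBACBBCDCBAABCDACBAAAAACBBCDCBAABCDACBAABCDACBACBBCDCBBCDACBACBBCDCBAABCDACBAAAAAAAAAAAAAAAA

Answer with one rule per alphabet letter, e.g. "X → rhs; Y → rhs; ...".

  step 0 ⇒ step 1: CCA ⇒ BCD·BCD·AA
    A ↦ AA
    C ↦ BCD
    B ↦ ACB  (constrained at step 1)
    D ↦ CB  (constrained at step 1)

A->AA, B->ACB, C->BCD, D->CB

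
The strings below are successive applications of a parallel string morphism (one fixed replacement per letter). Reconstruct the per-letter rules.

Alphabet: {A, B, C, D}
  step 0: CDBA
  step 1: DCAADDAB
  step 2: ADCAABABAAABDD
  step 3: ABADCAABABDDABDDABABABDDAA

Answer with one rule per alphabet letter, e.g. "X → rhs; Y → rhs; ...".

  step 2 ⇒ step 3: ADCAABABAAABDD ⇒ AB·A·DCA·AB·AB·DD·AB·DD·AB·AB·AB·DD·A·A
    A ↦ AB
    B ↦ DD
    C ↦ DCA
    D ↦ A

A->AB, B->DD, C->DCA, D->A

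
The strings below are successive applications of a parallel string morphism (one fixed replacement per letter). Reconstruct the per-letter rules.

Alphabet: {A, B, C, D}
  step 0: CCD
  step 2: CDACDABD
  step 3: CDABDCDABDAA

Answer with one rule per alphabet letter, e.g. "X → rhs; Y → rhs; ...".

A->BD, B->A, C->CD, D->A

  step 2 ⇒ step 3: CDACDABD ⇒ CD·A·BD·CD·A·BD·A·A
    A ↦ BD
    B ↦ A
    C ↦ CD
    D ↦ A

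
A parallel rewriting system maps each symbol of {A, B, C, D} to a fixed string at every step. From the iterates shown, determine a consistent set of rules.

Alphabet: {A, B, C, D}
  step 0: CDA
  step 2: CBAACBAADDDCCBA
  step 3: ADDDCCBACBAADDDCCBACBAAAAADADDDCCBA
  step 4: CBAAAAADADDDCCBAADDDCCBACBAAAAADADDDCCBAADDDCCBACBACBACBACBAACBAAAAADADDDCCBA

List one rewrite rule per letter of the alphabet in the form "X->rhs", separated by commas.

  step 3 ⇒ step 4: ADDDCCBACBAADDDCCBACBAAAAADADDDCCBA ⇒ CBA·A·A·A·AD·AD·DDC·CBA·AD·DDC·CBA·CBA·A·A·A·AD·AD·DDC·CBA·AD·DDC·CBA·CBA·CBA·CBA·CBA·A·CBA·A·A·A·AD·AD·DDC·CBA
    A ↦ CBA
    B ↦ DDC
    C ↦ AD
    D ↦ A

A->CBA, B->DDC, C->AD, D->A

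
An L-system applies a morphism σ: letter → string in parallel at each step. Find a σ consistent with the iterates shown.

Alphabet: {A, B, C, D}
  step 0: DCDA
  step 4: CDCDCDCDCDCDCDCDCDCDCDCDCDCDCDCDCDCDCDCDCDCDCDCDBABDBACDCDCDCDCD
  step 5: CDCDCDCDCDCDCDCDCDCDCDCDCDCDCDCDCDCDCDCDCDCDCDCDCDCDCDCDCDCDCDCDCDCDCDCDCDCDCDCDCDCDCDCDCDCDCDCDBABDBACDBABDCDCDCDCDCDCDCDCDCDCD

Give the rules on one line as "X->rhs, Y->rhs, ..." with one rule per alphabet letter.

A->BD, B->BA, C->CD, D->CD

  step 4 ⇒ step 5: CDCDCDCDCDCDCDCDCDCDCDCDCDCDCDCDCDCDCDCDCDCDCDCDBABDBACDCDCDCDCD ⇒ CD·CD·CD·CD·CD·CD·CD·CD·CD·CD·CD·CD·CD·CD·CD·CD·CD·CD·CD·CD·CD·CD·CD·CD·CD·CD·CD·CD·CD·CD·CD·CD·CD·CD·CD·CD·CD·CD·CD·CD·CD·CD·CD·CD·CD·CD·CD·CD·BA·BD·BA·CD·BA·BD·CD·CD·CD·CD·CD·CD·CD·CD·CD·CD
    A ↦ BD
    B ↦ BA
    C ↦ CD
    D ↦ CD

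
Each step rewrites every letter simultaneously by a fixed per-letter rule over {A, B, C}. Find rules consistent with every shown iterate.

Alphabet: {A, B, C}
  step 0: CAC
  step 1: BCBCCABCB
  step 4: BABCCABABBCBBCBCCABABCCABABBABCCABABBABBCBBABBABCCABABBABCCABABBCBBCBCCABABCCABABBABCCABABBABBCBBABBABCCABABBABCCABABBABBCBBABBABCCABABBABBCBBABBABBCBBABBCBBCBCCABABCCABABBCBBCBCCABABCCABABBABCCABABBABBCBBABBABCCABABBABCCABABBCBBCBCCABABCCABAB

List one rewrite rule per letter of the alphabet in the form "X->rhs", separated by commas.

  step 0 ⇒ step 1: CAC ⇒ BCB·CCA·BCB
    A ↦ CCA
    C ↦ BCB
    B ↦ BAB  (constrained at step 1)

A->CCA, B->BAB, C->BCB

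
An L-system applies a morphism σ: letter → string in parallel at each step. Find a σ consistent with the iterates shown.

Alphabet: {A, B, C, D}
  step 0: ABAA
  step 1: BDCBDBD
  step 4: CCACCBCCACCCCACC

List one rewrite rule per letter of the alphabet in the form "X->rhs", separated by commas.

A->BD, B->C, C->B, D->AC

  step 0 ⇒ step 1: ABAA ⇒ BD·C·BD·BD
    A ↦ BD
    B ↦ C
    C ↦ B  (constrained at step 1)
    D ↦ AC  (constrained at step 1)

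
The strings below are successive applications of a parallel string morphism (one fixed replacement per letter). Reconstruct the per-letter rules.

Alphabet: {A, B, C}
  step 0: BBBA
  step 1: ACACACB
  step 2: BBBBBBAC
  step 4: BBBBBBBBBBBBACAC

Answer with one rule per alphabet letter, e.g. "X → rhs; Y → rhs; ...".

  step 1 ⇒ step 2: ACACACB ⇒ B·B·B·B·B·B·AC
    A ↦ B
    B ↦ AC
    C ↦ B

A->B, B->AC, C->B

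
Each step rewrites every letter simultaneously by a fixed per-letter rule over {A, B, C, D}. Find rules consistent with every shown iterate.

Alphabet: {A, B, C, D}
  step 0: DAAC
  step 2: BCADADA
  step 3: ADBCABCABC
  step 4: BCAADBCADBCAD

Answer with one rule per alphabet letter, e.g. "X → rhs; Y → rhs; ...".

A->BC, B->A, C->D, D->A

  step 3 ⇒ step 4: ADBCABCABC ⇒ BC·A·A·D·BC·A·D·BC·A·D
    A ↦ BC
    B ↦ A
    C ↦ D
    D ↦ A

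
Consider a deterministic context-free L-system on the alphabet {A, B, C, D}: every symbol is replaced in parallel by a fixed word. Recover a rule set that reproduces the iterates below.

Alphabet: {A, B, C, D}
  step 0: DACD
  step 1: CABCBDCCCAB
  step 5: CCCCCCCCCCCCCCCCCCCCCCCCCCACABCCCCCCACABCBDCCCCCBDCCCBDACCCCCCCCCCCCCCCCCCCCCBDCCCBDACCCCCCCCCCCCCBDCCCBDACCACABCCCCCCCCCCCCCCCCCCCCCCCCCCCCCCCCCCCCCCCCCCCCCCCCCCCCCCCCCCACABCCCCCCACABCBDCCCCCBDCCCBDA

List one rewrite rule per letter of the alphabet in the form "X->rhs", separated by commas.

A->CBD, B->A, C->CC, D->CAB

  step 0 ⇒ step 1: DACD ⇒ CAB·CBD·CC·CAB
    A ↦ CBD
    C ↦ CC
    D ↦ CAB
    B ↦ A  (constrained at step 1)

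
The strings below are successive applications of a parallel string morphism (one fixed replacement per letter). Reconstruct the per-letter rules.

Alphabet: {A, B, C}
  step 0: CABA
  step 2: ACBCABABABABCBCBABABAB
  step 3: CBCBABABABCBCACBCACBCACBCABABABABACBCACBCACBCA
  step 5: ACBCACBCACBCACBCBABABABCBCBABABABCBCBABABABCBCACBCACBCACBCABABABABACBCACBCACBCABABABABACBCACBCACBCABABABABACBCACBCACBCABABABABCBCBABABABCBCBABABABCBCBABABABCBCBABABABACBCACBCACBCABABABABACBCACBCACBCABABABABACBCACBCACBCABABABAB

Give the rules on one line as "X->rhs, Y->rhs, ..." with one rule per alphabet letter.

  step 2 ⇒ step 3: ACBCABABABABCBCBABABAB ⇒ CBC·BAB·A·BAB·CBC·A·CBC·A·CBC·A·CBC·A·BAB·A·BAB·A·CBC·A·CBC·A·CBC·A
    A ↦ CBC
    B ↦ A
    C ↦ BAB

A->CBC, B->A, C->BAB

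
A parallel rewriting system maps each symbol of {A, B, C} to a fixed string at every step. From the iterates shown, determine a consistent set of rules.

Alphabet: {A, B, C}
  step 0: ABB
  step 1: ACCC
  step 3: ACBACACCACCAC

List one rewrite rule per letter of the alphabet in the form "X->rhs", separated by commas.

A->AC, B->C, C->BA

  step 0 ⇒ step 1: ABB ⇒ AC·C·C
    A ↦ AC
    B ↦ C
    C ↦ BA  (constrained at step 1)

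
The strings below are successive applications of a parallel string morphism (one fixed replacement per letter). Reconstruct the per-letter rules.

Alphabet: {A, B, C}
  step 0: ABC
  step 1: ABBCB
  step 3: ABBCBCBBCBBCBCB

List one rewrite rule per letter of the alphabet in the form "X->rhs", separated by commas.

  step 0 ⇒ step 1: ABC ⇒ AB·BC·B
    A ↦ AB
    B ↦ BC
    C ↦ B

A->AB, B->BC, C->B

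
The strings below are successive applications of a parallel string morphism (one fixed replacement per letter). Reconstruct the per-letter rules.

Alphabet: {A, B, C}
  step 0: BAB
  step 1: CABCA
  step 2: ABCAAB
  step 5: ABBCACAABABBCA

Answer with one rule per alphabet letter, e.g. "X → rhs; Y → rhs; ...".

A->B, B->CA, C->A

  step 1 ⇒ step 2: CABCA ⇒ A·B·CA·A·B
    A ↦ B
    B ↦ CA
    C ↦ A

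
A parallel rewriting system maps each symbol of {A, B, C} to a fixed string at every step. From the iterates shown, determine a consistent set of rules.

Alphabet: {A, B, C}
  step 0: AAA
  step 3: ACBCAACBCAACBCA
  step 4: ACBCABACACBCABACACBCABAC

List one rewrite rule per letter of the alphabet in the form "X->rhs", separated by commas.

A->AC, B->CA, C->B

  step 3 ⇒ step 4: ACBCAACBCAACBCA ⇒ AC·B·CA·B·AC·AC·B·CA·B·AC·AC·B·CA·B·AC
    A ↦ AC
    B ↦ CA
    C ↦ B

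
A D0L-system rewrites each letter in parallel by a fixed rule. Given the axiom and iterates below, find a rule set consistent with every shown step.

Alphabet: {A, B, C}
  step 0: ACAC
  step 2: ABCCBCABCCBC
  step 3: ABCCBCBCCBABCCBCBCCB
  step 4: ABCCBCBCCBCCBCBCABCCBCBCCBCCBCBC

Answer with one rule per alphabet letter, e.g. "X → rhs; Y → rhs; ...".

A->AB, B->C, C->CB

  step 3 ⇒ step 4: ABCCBCBCCBABCCBCBCCB ⇒ AB·C·CB·CB·C·CB·C·CB·CB·C·AB·C·CB·CB·C·CB·C·CB·CB·C
    A ↦ AB
    B ↦ C
    C ↦ CB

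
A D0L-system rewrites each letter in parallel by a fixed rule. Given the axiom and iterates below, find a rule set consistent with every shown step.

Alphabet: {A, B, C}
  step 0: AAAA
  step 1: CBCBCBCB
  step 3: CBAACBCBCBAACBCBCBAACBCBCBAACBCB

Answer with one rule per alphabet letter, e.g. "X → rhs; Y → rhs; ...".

  step 0 ⇒ step 1: AAAA ⇒ CB·CB·CB·CB
    A ↦ CB
    B ↦ AA  (constrained at step 1)
    C ↦ AB  (constrained at step 1)

A->CB, B->AA, C->AB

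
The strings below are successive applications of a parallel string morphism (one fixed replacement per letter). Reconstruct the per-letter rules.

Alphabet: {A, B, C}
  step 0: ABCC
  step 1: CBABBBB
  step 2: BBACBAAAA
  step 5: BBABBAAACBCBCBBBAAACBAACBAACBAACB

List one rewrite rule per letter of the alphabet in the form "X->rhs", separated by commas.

A->CB, B->A, C->BB

  step 1 ⇒ step 2: CBABBBB ⇒ BB·A·CB·A·A·A·A
    A ↦ CB
    B ↦ A
    C ↦ BB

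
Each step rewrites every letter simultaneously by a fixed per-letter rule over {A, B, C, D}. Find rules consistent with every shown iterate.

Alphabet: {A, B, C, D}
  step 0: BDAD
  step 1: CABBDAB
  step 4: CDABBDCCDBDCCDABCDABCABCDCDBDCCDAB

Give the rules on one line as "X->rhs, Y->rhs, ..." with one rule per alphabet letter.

A->BD, B->C, C->CD, D->AB

  step 0 ⇒ step 1: BDAD ⇒ C·AB·BD·AB
    A ↦ BD
    B ↦ C
    D ↦ AB
    C ↦ CD  (constrained at step 1)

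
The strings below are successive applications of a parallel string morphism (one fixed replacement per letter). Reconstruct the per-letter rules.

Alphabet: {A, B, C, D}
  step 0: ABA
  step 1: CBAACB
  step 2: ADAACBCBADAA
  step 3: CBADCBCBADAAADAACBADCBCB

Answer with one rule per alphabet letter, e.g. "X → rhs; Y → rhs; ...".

A->CB, B->AA, C->AD, D->AD

  step 2 ⇒ step 3: ADAACBCBADAA ⇒ CB·AD·CB·CB·AD·AA·AD·AA·CB·AD·CB·CB
    A ↦ CB
    B ↦ AA
    C ↦ AD
    D ↦ AD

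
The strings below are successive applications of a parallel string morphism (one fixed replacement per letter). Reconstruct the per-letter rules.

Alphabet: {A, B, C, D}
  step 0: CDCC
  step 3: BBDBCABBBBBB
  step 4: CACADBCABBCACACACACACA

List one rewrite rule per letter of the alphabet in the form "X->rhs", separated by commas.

  step 3 ⇒ step 4: BBDBCABBBBBB ⇒ CA·CA·DB·CA·B·B·CA·CA·CA·CA·CA·CA
    A ↦ B
    B ↦ CA
    C ↦ B
    D ↦ DB

A->B, B->CA, C->B, D->DB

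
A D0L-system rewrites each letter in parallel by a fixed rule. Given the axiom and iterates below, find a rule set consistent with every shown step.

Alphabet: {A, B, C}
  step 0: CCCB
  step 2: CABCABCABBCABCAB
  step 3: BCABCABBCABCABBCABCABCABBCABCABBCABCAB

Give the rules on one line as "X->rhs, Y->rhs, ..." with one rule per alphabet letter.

A->CAB, B->CAB, C->B

  step 2 ⇒ step 3: CABCABCABBCABCAB ⇒ B·CAB·CAB·B·CAB·CAB·B·CAB·CAB·CAB·B·CAB·CAB·B·CAB·CAB
    A ↦ CAB
    B ↦ CAB
    C ↦ B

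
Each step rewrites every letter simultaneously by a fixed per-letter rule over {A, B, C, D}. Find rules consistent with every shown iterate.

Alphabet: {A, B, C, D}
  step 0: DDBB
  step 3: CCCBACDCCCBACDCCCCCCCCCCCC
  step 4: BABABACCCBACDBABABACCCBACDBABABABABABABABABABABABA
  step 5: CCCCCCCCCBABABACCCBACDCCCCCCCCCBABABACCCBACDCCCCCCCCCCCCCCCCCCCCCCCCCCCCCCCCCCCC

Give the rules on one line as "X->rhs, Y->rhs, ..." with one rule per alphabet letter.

  step 4 ⇒ step 5: BABABACCCBACDBABABACCCBACDBABABABABABABABABABABABA ⇒ CC·C·CC·C·CC·C·BA·BA·BA·CC·C·BA·CD·CC·C·CC·C·CC·C·BA·BA·BA·CC·C·BA·CD·CC·C·CC·C·CC·C·CC·C·CC·C·CC·C·CC·C·CC·C·CC·C·CC·C·CC·C·CC·C
    A ↦ C
    B ↦ CC
    C ↦ BA
    D ↦ CD

A->C, B->CC, C->BA, D->CD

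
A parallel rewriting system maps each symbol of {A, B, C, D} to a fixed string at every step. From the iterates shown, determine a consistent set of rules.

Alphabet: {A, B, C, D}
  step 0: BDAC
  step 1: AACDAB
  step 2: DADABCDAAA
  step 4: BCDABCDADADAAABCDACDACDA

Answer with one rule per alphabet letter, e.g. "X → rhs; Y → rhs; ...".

A->DA, B->AA, C->B, D->C

  step 1 ⇒ step 2: AACDAB ⇒ DA·DA·B·C·DA·AA
    A ↦ DA
    B ↦ AA
    C ↦ B
    D ↦ C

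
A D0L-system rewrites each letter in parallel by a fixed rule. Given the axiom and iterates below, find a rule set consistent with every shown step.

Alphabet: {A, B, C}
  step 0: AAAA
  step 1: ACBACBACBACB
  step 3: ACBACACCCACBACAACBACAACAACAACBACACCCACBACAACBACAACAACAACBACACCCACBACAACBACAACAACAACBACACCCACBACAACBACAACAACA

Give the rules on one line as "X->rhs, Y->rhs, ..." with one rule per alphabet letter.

A->ACB, B->CCC, C->ACA

  step 0 ⇒ step 1: AAAA ⇒ ACB·ACB·ACB·ACB
    A ↦ ACB
    B ↦ CCC  (constrained at step 1)
    C ↦ ACA  (constrained at step 1)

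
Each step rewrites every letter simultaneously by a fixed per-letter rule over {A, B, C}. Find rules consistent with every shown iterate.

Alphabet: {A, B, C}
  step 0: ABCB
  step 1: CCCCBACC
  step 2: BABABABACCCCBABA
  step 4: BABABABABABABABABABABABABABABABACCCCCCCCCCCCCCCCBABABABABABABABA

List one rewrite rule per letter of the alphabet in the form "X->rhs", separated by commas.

A->CC, B->CC, C->BA

  step 1 ⇒ step 2: CCCCBACC ⇒ BA·BA·BA·BA·CC·CC·BA·BA
    A ↦ CC
    B ↦ CC
    C ↦ BA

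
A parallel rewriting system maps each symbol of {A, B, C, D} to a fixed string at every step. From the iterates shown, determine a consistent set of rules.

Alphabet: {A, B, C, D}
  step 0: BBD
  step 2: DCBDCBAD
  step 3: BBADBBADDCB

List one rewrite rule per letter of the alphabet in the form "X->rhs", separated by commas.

  step 2 ⇒ step 3: DCBDCBAD ⇒ B·B·AD·B·B·AD·DC·B
    A ↦ DC
    B ↦ AD
    C ↦ B
    D ↦ B

A->DC, B->AD, C->B, D->B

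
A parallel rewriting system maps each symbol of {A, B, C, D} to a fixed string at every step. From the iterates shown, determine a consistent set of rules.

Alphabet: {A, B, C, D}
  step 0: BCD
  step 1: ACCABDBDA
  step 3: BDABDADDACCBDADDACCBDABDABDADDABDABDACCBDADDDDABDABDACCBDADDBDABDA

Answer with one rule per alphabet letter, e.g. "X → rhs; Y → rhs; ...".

  step 0 ⇒ step 1: BCD ⇒ ACC·ABD·BDA
    B ↦ ACC
    C ↦ ABD
    D ↦ BDA
    A ↦ DD  (constrained at step 1)

A->DD, B->ACC, C->ABD, D->BDA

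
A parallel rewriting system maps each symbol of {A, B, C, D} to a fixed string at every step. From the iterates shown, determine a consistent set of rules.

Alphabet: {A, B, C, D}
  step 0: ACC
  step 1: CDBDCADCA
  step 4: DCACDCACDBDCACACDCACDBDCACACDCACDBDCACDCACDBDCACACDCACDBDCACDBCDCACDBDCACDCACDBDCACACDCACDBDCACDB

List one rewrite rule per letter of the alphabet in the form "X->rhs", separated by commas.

  step 0 ⇒ step 1: ACC ⇒ CDB·DCA·DCA
    A ↦ CDB
    C ↦ DCA
    B ↦ A  (constrained at step 1)
    D ↦ C  (constrained at step 1)

A->CDB, B->A, C->DCA, D->C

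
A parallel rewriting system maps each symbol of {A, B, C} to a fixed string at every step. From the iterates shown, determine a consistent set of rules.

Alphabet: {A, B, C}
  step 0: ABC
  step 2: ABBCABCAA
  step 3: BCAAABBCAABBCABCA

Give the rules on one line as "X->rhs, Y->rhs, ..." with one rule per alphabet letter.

  step 2 ⇒ step 3: ABBCABCAA ⇒ BCA·A·A·B·BCA·A·B·BCA·BCA
    A ↦ BCA
    B ↦ A
    C ↦ B

A->BCA, B->A, C->B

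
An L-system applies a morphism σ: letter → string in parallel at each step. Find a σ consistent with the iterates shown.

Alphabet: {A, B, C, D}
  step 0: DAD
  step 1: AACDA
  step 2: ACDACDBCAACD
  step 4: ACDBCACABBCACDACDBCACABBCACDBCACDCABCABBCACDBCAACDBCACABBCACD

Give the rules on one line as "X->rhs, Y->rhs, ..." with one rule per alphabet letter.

  step 1 ⇒ step 2: AACDA ⇒ ACD·ACD·BC·A·ACD
    A ↦ ACD
    C ↦ BC
    D ↦ A
    B ↦ CAB  (constrained at step 2)

A->ACD, B->CAB, C->BC, D->A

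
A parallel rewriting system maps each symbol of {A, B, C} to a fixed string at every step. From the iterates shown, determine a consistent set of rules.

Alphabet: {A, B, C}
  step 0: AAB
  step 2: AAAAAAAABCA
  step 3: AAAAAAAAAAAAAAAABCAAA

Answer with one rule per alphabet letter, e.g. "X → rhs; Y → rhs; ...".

A->AA, B->BC, C->A

  step 2 ⇒ step 3: AAAAAAAABCA ⇒ AA·AA·AA·AA·AA·AA·AA·AA·BC·A·AA
    A ↦ AA
    B ↦ BC
    C ↦ A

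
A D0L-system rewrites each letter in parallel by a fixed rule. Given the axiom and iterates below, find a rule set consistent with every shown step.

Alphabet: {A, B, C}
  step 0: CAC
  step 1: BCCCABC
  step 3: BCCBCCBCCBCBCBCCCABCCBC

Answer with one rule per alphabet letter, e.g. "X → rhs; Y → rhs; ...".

A->CCA, B->C, C->BC

  step 0 ⇒ step 1: CAC ⇒ BC·CCA·BC
    A ↦ CCA
    C ↦ BC
    B ↦ C  (constrained at step 1)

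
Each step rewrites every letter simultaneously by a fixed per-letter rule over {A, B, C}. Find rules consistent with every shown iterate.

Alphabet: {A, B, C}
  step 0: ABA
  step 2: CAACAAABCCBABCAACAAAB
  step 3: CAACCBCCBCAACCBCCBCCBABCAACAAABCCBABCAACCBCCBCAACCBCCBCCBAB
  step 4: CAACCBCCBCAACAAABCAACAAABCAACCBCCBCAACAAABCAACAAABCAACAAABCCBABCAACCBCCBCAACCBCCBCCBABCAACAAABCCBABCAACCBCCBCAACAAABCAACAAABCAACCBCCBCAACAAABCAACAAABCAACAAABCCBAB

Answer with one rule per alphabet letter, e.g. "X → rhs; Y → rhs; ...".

  step 3 ⇒ step 4: CAACCBCCBCAACCBCCBCCBABCAACAAABCCBABCAACCBCCBCAACCBCCBCCBAB ⇒ CAA·CCB·CCB·CAA·CAA·AB·CAA·CAA·AB·CAA·CCB·CCB·CAA·CAA·AB·CAA·CAA·AB·CAA·CAA·AB·CCB·AB·CAA·CCB·CCB·CAA·CCB·CCB·CCB·AB·CAA·CAA·AB·CCB·AB·CAA·CCB·CCB·CAA·CAA·AB·CAA·CAA·AB·CAA·CCB·CCB·CAA·CAA·AB·CAA·CAA·AB·CAA·CAA·AB·CCB·AB
    A ↦ CCB
    B ↦ AB
    C ↦ CAA

A->CCB, B->AB, C->CAA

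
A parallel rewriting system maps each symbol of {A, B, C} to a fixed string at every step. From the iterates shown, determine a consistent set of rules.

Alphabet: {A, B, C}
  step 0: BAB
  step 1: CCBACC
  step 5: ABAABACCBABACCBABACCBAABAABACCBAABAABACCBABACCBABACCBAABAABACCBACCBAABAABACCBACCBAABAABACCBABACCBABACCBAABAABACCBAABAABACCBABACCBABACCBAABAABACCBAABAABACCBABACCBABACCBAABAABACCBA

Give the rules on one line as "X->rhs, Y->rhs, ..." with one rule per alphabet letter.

A->BA, B->CC, C->ABA

  step 0 ⇒ step 1: BAB ⇒ CC·BA·CC
    A ↦ BA
    B ↦ CC
    C ↦ ABA  (constrained at step 1)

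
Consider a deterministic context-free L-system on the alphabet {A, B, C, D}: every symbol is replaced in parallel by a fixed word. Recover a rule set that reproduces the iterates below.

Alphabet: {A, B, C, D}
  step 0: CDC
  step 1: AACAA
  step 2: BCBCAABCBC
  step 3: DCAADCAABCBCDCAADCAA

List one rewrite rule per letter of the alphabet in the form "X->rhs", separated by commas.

  step 2 ⇒ step 3: BCBCAABCBC ⇒ DC·AA·DC·AA·BC·BC·DC·AA·DC·AA
    A ↦ BC
    B ↦ DC
    C ↦ AA
  step 0 ⇒ step 1: CDC ⇒ AA·C·AA
    D ↦ C

A->BC, B->DC, C->AA, D->C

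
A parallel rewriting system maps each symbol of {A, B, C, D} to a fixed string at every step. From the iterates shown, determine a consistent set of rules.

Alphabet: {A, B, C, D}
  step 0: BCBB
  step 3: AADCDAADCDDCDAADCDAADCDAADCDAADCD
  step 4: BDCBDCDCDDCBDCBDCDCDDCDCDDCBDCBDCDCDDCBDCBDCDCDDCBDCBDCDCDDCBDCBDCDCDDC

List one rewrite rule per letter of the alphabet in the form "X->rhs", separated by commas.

A->BDC, B->AA, C->D, D->DC

  step 3 ⇒ step 4: AADCDAADCDDCDAADCDAADCDAADCDAADCD ⇒ BDC·BDC·DC·D·DC·BDC·BDC·DC·D·DC·DC·D·DC·BDC·BDC·DC·D·DC·BDC·BDC·DC·D·DC·BDC·BDC·DC·D·DC·BDC·BDC·DC·D·DC
    A ↦ BDC
    C ↦ D
    D ↦ DC
    B ↦ AA  (constrained at step 0)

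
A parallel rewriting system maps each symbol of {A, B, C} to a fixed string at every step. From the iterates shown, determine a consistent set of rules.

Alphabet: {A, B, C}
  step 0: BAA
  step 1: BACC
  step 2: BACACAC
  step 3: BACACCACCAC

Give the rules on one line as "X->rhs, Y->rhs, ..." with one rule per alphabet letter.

A->C, B->BA, C->AC

  step 2 ⇒ step 3: BACACAC ⇒ BA·C·AC·C·AC·C·AC
    A ↦ C
    B ↦ BA
    C ↦ AC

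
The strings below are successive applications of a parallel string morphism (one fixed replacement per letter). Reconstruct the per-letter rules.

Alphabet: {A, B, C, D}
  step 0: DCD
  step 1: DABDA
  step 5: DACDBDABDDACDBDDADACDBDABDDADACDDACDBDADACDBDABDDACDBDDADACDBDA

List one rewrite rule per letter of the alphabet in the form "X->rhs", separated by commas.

A->CD, B->BD, C->B, D->DA

  step 0 ⇒ step 1: DCD ⇒ DA·B·DA
    C ↦ B
    D ↦ DA
    A ↦ CD  (constrained at step 1)
    B ↦ BD  (constrained at step 1)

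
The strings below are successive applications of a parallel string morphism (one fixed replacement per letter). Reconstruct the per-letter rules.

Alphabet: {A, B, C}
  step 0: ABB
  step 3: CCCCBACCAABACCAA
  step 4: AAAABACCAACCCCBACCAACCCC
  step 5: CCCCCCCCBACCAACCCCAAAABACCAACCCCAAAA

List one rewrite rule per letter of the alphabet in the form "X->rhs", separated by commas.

  step 4 ⇒ step 5: AAAABACCAACCCCBACCAACCCC ⇒ CC·CC·CC·CC·BA·CC·A·A·CC·CC·A·A·A·A·BA·CC·A·A·CC·CC·A·A·A·A
    A ↦ CC
    B ↦ BA
    C ↦ A

A->CC, B->BA, C->A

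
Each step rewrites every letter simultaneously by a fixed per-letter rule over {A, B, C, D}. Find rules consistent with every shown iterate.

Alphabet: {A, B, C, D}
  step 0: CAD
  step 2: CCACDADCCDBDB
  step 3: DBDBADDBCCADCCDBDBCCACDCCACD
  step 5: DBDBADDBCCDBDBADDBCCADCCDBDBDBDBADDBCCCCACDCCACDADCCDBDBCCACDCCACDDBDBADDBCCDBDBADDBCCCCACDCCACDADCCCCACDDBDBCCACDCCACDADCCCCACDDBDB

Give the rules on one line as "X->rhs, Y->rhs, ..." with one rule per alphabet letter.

  step 2 ⇒ step 3: CCACDADCCDBDB ⇒ DB·DB·AD·DB·CC·AD·CC·DB·DB·CC·ACD·CC·ACD
    A ↦ AD
    B ↦ ACD
    C ↦ DB
    D ↦ CC

A->AD, B->ACD, C->DB, D->CC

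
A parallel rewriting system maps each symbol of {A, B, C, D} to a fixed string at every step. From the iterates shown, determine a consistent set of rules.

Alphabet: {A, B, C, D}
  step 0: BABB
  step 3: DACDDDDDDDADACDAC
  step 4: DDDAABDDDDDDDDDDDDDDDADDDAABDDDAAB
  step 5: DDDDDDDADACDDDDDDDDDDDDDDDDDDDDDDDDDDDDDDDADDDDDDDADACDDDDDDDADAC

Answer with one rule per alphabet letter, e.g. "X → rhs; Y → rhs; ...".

A->DA, B->C, C->AB, D->DD

  step 4 ⇒ step 5: DDDAABDDDDDDDDDDDDDDDADDDAABDDDAAB ⇒ DD·DD·DD·DA·DA·C·DD·DD·DD·DD·DD·DD·DD·DD·DD·DD·DD·DD·DD·DD·DD·DA·DD·DD·DD·DA·DA·C·DD·DD·DD·DA·DA·C
    A ↦ DA
    B ↦ C
    D ↦ DD
  step 3 ⇒ step 4: DACDDDDDDDADACDAC ⇒ DD·DA·AB·DD·DD·DD·DD·DD·DD·DD·DA·DD·DA·AB·DD·DA·AB
    C ↦ AB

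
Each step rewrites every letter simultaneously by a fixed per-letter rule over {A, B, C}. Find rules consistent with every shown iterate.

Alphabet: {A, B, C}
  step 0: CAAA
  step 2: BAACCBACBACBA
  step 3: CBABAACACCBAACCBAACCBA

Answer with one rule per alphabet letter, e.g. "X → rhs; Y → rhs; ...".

  step 2 ⇒ step 3: BAACCBACBACBA ⇒ C·BA·BA·AC·AC·C·BA·AC·C·BA·AC·C·BA
    A ↦ BA
    B ↦ C
    C ↦ AC

A->BA, B->C, C->AC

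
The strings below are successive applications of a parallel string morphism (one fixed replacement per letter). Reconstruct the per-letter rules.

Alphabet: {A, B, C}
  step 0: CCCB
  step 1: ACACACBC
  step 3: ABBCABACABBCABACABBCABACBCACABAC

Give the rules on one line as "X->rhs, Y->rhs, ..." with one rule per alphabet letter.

A->AB, B->BC, C->AC

  step 0 ⇒ step 1: CCCB ⇒ AC·AC·AC·BC
    B ↦ BC
    C ↦ AC
    A ↦ AB  (constrained at step 1)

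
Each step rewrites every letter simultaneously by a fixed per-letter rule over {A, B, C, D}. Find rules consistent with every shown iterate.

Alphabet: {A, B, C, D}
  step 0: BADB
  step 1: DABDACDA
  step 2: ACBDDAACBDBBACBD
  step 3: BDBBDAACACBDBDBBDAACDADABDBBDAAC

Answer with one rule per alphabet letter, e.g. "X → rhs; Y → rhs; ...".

  step 2 ⇒ step 3: ACBDDAACBDBBACBD ⇒ BD·BB·DA·AC·AC·BD·BD·BB·DA·AC·DA·DA·BD·BB·DA·AC
    A ↦ BD
    B ↦ DA
    C ↦ BB
    D ↦ AC

A->BD, B->DA, C->BB, D->AC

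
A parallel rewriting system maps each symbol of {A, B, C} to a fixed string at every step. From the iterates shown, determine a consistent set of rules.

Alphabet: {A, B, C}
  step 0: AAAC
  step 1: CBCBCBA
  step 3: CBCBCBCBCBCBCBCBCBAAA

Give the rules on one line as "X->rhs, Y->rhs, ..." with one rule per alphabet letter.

A->CB, B->AA, C->A

  step 0 ⇒ step 1: AAAC ⇒ CB·CB·CB·A
    A ↦ CB
    C ↦ A
    B ↦ AA  (constrained at step 1)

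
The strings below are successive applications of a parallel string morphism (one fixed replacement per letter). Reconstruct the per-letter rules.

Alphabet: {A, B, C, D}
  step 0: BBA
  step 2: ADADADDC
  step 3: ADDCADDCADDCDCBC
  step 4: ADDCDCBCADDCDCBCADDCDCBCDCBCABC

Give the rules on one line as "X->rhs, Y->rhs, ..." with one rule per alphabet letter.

  step 3 ⇒ step 4: ADDCADDCADDCDCBC ⇒ AD·DC·DC·BC·AD·DC·DC·BC·AD·DC·DC·BC·DC·BC·A·BC
    A ↦ AD
    B ↦ A
    C ↦ BC
    D ↦ DC

A->AD, B->A, C->BC, D->DC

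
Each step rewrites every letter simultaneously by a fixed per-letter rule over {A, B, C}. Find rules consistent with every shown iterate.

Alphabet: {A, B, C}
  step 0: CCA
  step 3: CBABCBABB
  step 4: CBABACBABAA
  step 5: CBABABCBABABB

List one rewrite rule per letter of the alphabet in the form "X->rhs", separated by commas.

  step 4 ⇒ step 5: CBABACBABAA ⇒ CB·A·B·A·B·CB·A·B·A·B·B
    A ↦ B
    B ↦ A
    C ↦ CB

A->B, B->A, C->CB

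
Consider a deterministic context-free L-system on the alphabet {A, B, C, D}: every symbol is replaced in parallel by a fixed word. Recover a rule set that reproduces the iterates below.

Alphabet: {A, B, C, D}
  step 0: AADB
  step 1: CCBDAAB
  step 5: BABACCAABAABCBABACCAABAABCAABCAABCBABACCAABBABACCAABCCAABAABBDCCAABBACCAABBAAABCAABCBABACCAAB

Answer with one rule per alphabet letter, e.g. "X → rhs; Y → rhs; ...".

  step 0 ⇒ step 1: AADB ⇒ C·C·BD·AAB
    A ↦ C
    B ↦ AAB
    D ↦ BD
    C ↦ BA  (constrained at step 1)

A->C, B->AAB, C->BA, D->BD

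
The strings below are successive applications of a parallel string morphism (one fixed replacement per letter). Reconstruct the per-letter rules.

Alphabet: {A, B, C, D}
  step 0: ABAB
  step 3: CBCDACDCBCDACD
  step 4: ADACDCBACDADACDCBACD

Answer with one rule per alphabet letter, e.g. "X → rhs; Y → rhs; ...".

A->CB, B->D, C->A, D->CD

  step 3 ⇒ step 4: CBCDACDCBCDACD ⇒ A·D·A·CD·CB·A·CD·A·D·A·CD·CB·A·CD
    A ↦ CB
    B ↦ D
    C ↦ A
    D ↦ CD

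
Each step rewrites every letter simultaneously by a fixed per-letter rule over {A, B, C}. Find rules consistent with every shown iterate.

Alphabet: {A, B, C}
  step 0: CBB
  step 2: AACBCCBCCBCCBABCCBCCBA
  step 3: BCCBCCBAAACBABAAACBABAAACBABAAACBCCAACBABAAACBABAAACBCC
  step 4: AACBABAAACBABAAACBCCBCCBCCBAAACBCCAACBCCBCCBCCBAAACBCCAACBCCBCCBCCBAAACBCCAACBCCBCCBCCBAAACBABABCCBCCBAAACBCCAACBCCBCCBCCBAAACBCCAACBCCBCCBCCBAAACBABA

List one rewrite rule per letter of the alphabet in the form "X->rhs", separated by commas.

A->BCC, B->AAC, C->BA

  step 3 ⇒ step 4: BCCBCCBAAACBABAAACBABAAACBABAAACBCCAACBABAAACBABAAACBCC ⇒ AAC·BA·BA·AAC·BA·BA·AAC·BCC·BCC·BCC·BA·AAC·BCC·AAC·BCC·BCC·BCC·BA·AAC·BCC·AAC·BCC·BCC·BCC·BA·AAC·BCC·AAC·BCC·BCC·BCC·BA·AAC·BA·BA·BCC·BCC·BA·AAC·BCC·AAC·BCC·BCC·BCC·BA·AAC·BCC·AAC·BCC·BCC·BCC·BA·AAC·BA·BA
    A ↦ BCC
    B ↦ AAC
    C ↦ BA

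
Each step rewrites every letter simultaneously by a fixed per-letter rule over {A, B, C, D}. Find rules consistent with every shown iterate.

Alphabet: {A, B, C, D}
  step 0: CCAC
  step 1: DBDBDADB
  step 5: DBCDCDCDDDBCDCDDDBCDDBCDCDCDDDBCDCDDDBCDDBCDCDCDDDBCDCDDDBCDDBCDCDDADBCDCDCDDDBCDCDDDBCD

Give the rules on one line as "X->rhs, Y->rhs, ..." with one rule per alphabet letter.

A->DA, B->D, C->DB, D->CD

  step 0 ⇒ step 1: CCAC ⇒ DB·DB·DA·DB
    A ↦ DA
    C ↦ DB
    B ↦ D  (constrained at step 1)
    D ↦ CD  (constrained at step 1)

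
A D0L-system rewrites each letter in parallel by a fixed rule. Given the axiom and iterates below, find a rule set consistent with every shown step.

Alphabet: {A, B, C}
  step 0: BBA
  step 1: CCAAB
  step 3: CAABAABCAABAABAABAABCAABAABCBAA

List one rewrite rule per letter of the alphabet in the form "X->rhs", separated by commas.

A->AAB, B->C, C->BAA

  step 0 ⇒ step 1: BBA ⇒ C·C·AAB
    A ↦ AAB
    B ↦ C
    C ↦ BAA  (constrained at step 1)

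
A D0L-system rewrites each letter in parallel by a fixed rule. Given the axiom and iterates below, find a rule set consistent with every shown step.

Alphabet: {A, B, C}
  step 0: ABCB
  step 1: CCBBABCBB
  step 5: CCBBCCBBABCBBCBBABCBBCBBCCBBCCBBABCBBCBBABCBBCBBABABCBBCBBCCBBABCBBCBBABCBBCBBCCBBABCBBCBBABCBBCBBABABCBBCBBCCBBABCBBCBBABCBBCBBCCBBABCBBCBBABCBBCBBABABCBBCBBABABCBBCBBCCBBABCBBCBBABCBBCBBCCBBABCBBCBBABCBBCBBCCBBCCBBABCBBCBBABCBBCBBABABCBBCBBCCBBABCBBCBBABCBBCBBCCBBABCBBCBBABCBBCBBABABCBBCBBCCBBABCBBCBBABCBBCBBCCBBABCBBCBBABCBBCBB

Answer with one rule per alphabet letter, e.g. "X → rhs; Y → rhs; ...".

  step 0 ⇒ step 1: ABCB ⇒ C·CBB·AB·CBB
    A ↦ C
    B ↦ CBB
    C ↦ AB

A->C, B->CBB, C->AB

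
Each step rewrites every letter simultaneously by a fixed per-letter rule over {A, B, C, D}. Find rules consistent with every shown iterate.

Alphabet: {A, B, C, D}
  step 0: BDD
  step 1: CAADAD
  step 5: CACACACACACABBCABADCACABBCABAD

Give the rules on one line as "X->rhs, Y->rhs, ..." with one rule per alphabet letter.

A->B, B->CA, C->B, D->AD

  step 0 ⇒ step 1: BDD ⇒ CA·AD·AD
    B ↦ CA
    D ↦ AD
    A ↦ B  (constrained at step 1)
    C ↦ B  (constrained at step 1)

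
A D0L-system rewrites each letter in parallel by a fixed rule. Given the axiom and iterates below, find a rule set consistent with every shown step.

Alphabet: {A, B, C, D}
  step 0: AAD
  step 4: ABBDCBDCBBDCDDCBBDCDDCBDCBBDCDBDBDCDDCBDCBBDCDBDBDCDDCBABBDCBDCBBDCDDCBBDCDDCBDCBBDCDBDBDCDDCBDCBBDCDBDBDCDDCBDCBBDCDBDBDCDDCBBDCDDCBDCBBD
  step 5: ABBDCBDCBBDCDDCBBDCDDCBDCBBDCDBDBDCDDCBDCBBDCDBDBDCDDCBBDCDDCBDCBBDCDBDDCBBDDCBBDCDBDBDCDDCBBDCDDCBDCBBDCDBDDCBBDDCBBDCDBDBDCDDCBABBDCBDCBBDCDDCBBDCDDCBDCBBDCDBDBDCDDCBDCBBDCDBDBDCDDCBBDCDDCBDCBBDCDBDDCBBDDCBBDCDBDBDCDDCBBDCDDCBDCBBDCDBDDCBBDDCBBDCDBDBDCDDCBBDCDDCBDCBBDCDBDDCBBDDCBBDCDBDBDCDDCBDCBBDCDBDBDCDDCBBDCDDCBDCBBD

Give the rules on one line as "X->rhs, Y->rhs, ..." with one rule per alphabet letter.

  step 4 ⇒ step 5: ABBDCBDCBBDCDDCBBDCDDCBDCBBDCDBDBDCDDCBDCBBDCDBDBDCDDCBABBDCBDCBBDCDDCBBDCDDCBDCBBDCDBDBDCDDCBDCBBDCDBDBDCDDCBDCBBDCDBDBDCDDCBBDCDDCBDCBBD ⇒ ABB·DCB·DCB·BD·CD·DCB·BD·CD·DCB·DCB·BD·CD·BD·BD·CD·DCB·DCB·BD·CD·BD·BD·CD·DCB·BD·CD·DCB·DCB·BD·CD·BD·DCB·BD·DCB·BD·CD·BD·BD·CD·DCB·BD·CD·DCB·DCB·BD·CD·BD·DCB·BD·DCB·BD·CD·BD·BD·CD·DCB·ABB·DCB·DCB·BD·CD·DCB·BD·CD·DCB·DCB·BD·CD·BD·BD·CD·DCB·DCB·BD·CD·BD·BD·CD·DCB·BD·CD·DCB·DCB·BD·CD·BD·DCB·BD·DCB·BD·CD·BD·BD·CD·DCB·BD·CD·DCB·DCB·BD·CD·BD·DCB·BD·DCB·BD·CD·BD·BD·CD·DCB·BD·CD·DCB·DCB·BD·CD·BD·DCB·BD·DCB·BD·CD·BD·BD·CD·DCB·DCB·BD·CD·BD·BD·CD·DCB·BD·CD·DCB·DCB·BD
    A ↦ ABB
    B ↦ DCB
    C ↦ CD
    D ↦ BD

A->ABB, B->DCB, C->CD, D->BD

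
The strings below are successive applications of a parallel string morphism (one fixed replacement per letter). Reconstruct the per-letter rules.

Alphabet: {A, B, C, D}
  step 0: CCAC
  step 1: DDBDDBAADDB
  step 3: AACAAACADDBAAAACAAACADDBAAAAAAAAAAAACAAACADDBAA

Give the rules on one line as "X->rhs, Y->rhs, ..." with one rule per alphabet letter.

  step 0 ⇒ step 1: CCAC ⇒ DDB·DDB·AA·DDB
    A ↦ AA
    C ↦ DDB
    B ↦ CA  (constrained at step 1)
    D ↦ AB  (constrained at step 1)

A->AA, B->CA, C->DDB, D->AB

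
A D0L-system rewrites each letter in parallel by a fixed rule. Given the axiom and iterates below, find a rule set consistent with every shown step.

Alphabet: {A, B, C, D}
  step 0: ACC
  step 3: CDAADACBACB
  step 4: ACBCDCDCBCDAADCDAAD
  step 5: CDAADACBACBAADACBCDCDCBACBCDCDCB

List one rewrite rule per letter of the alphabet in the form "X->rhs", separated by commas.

  step 4 ⇒ step 5: ACBCDCDCBCDAADCDAAD ⇒ CD·A·AD·A·CB·A·CB·A·AD·A·CB·CD·CD·CB·A·CB·CD·CD·CB
    A ↦ CD
    B ↦ AD
    C ↦ A
    D ↦ CB

A->CD, B->AD, C->A, D->CB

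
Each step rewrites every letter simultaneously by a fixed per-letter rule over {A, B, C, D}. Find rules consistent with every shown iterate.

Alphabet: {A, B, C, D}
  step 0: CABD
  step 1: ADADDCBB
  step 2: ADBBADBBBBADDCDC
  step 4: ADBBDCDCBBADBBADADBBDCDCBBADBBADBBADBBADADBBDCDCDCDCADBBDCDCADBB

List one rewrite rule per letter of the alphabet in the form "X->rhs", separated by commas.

  step 1 ⇒ step 2: ADADDCBB ⇒ AD·BB·AD·BB·BB·AD·DC·DC
    A ↦ AD
    B ↦ DC
    C ↦ AD
    D ↦ BB

A->AD, B->DC, C->AD, D->BB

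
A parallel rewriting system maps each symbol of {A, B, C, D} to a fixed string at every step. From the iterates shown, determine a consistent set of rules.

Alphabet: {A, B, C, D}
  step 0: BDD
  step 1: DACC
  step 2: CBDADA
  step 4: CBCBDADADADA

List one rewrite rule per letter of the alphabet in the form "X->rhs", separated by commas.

A->B, B->DA, C->DA, D->C

  step 1 ⇒ step 2: DACC ⇒ C·B·DA·DA
    A ↦ B
    C ↦ DA
    D ↦ C
  step 0 ⇒ step 1: BDD ⇒ DA·C·C
    B ↦ DA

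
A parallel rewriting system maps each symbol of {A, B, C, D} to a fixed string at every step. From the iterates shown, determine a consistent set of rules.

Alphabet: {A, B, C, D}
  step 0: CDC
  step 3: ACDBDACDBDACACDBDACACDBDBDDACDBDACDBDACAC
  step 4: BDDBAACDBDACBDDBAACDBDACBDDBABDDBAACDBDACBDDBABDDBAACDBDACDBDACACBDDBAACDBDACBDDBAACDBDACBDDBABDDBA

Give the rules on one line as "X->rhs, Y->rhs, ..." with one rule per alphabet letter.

  step 3 ⇒ step 4: ACDBDACDBDACACDBDACACDBDBDDACDBDACDBDACAC ⇒ BDD·BA·AC·DBD·AC·BDD·BA·AC·DBD·AC·BDD·BA·BDD·BA·AC·DBD·AC·BDD·BA·BDD·BA·AC·DBD·AC·DBD·AC·AC·BDD·BA·AC·DBD·AC·BDD·BA·AC·DBD·AC·BDD·BA·BDD·BA
    A ↦ BDD
    B ↦ DBD
    C ↦ BA
    D ↦ AC

A->BDD, B->DBD, C->BA, D->AC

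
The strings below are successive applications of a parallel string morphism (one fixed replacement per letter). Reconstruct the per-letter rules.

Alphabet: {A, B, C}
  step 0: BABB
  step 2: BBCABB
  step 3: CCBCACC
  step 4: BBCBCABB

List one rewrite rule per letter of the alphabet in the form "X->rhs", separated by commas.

A->CA, B->C, C->B

  step 3 ⇒ step 4: CCBCACC ⇒ B·B·C·B·CA·B·B
    A ↦ CA
    B ↦ C
    C ↦ B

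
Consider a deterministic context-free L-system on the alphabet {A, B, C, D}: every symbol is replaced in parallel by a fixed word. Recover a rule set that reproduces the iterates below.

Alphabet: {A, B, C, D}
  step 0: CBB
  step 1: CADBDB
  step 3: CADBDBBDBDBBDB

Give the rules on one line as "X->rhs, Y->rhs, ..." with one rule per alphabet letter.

A->D, B->DB, C->CA, D->B

  step 0 ⇒ step 1: CBB ⇒ CA·DB·DB
    B ↦ DB
    C ↦ CA
    A ↦ D  (constrained at step 1)
    D ↦ B  (constrained at step 1)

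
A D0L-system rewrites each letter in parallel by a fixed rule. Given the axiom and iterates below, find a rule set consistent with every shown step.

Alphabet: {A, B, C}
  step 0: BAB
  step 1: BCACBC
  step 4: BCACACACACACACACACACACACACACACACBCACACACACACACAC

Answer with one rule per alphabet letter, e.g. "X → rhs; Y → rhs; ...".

  step 0 ⇒ step 1: BAB ⇒ BC·AC·BC
    A ↦ AC
    B ↦ BC
    C ↦ AC  (constrained at step 1)

A->AC, B->BC, C->AC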